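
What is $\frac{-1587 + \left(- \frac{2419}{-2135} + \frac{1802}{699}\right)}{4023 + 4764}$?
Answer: $- \frac{2362845104}{13113411255} \approx -0.18019$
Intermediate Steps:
$\frac{-1587 + \left(- \frac{2419}{-2135} + \frac{1802}{699}\right)}{4023 + 4764} = \frac{-1587 + \left(\left(-2419\right) \left(- \frac{1}{2135}\right) + 1802 \cdot \frac{1}{699}\right)}{8787} = \left(-1587 + \left(\frac{2419}{2135} + \frac{1802}{699}\right)\right) \frac{1}{8787} = \left(-1587 + \frac{5538151}{1492365}\right) \frac{1}{8787} = \left(- \frac{2362845104}{1492365}\right) \frac{1}{8787} = - \frac{2362845104}{13113411255}$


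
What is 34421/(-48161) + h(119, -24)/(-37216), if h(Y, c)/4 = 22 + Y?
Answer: -327043685/448089944 ≈ -0.72986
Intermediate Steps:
h(Y, c) = 88 + 4*Y (h(Y, c) = 4*(22 + Y) = 88 + 4*Y)
34421/(-48161) + h(119, -24)/(-37216) = 34421/(-48161) + (88 + 4*119)/(-37216) = 34421*(-1/48161) + (88 + 476)*(-1/37216) = -34421/48161 + 564*(-1/37216) = -34421/48161 - 141/9304 = -327043685/448089944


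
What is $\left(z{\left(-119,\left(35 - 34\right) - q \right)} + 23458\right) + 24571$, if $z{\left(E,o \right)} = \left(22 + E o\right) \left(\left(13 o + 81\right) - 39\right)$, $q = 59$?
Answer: $-4881859$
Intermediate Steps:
$z{\left(E,o \right)} = \left(22 + E o\right) \left(42 + 13 o\right)$ ($z{\left(E,o \right)} = \left(22 + E o\right) \left(\left(81 + 13 o\right) - 39\right) = \left(22 + E o\right) \left(42 + 13 o\right)$)
$\left(z{\left(-119,\left(35 - 34\right) - q \right)} + 23458\right) + 24571 = \left(\left(924 + 286 \left(\left(35 - 34\right) - 59\right) + 13 \left(-119\right) \left(\left(35 - 34\right) - 59\right)^{2} + 42 \left(-119\right) \left(\left(35 - 34\right) - 59\right)\right) + 23458\right) + 24571 = \left(\left(924 + 286 \left(1 - 59\right) + 13 \left(-119\right) \left(1 - 59\right)^{2} + 42 \left(-119\right) \left(1 - 59\right)\right) + 23458\right) + 24571 = \left(\left(924 + 286 \left(-58\right) + 13 \left(-119\right) \left(-58\right)^{2} + 42 \left(-119\right) \left(-58\right)\right) + 23458\right) + 24571 = \left(\left(924 - 16588 + 13 \left(-119\right) 3364 + 289884\right) + 23458\right) + 24571 = \left(\left(924 - 16588 - 5204108 + 289884\right) + 23458\right) + 24571 = \left(-4929888 + 23458\right) + 24571 = -4906430 + 24571 = -4881859$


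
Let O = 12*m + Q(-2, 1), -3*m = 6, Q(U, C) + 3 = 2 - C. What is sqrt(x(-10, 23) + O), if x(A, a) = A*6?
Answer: I*sqrt(86) ≈ 9.2736*I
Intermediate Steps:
x(A, a) = 6*A
Q(U, C) = -1 - C (Q(U, C) = -3 + (2 - C) = -1 - C)
m = -2 (m = -1/3*6 = -2)
O = -26 (O = 12*(-2) + (-1 - 1*1) = -24 + (-1 - 1) = -24 - 2 = -26)
sqrt(x(-10, 23) + O) = sqrt(6*(-10) - 26) = sqrt(-60 - 26) = sqrt(-86) = I*sqrt(86)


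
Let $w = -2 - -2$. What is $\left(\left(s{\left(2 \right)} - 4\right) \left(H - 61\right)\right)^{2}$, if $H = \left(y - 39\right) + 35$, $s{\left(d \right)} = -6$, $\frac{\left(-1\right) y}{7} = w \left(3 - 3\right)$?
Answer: $422500$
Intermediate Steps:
$w = 0$ ($w = -2 + 2 = 0$)
$y = 0$ ($y = - 7 \cdot 0 \left(3 - 3\right) = - 7 \cdot 0 \cdot 0 = \left(-7\right) 0 = 0$)
$H = -4$ ($H = \left(0 - 39\right) + 35 = -39 + 35 = -4$)
$\left(\left(s{\left(2 \right)} - 4\right) \left(H - 61\right)\right)^{2} = \left(\left(-6 - 4\right) \left(-4 - 61\right)\right)^{2} = \left(\left(-10\right) \left(-65\right)\right)^{2} = 650^{2} = 422500$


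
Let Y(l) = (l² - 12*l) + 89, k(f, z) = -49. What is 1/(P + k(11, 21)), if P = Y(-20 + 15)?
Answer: 1/125 ≈ 0.0080000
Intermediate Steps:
Y(l) = 89 + l² - 12*l
P = 174 (P = 89 + (-20 + 15)² - 12*(-20 + 15) = 89 + (-5)² - 12*(-5) = 89 + 25 + 60 = 174)
1/(P + k(11, 21)) = 1/(174 - 49) = 1/125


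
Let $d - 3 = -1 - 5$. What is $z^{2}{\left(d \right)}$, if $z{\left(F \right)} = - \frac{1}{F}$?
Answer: $\frac{1}{9} \approx 0.11111$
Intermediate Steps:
$d = -3$ ($d = 3 - 6 = -3$)
$z^{2}{\left(d \right)} = \left(- \frac{1}{-3}\right)^{2} = \left(\left(-1\right) \left(- \frac{1}{3}\right)\right)^{2} = \left(\frac{1}{3}\right)^{2} = \frac{1}{9}$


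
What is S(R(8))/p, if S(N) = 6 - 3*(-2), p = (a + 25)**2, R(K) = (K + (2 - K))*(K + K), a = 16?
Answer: 12/1681 ≈ 0.0071386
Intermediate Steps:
R(K) = 4*K (R(K) = 2*(2*K) = 4*K)
p = 1681 (p = (16 + 25)**2 = 41**2 = 1681)
S(N) = 12 (S(N) = 6 + 6 = 12)
S(R(8))/p = 12/1681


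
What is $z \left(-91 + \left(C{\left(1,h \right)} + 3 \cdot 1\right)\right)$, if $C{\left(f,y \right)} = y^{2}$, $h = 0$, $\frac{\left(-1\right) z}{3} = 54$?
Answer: $14256$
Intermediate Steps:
$z = -162$ ($z = \left(-3\right) 54 = -162$)
$z \left(-91 + \left(C{\left(1,h \right)} + 3 \cdot 1\right)\right) = - 162 \left(-91 + \left(0^{2} + 3 \cdot 1\right)\right) = - 162 \left(-91 + \left(0 + 3\right)\right) = - 162 \left(-91 + 3\right) = \left(-162\right) \left(-88\right) = 14256$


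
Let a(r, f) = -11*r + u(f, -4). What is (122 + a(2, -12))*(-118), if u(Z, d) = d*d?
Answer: -13688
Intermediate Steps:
u(Z, d) = d**2
a(r, f) = 16 - 11*r (a(r, f) = -11*r + (-4)**2 = -11*r + 16 = 16 - 11*r)
(122 + a(2, -12))*(-118) = (122 + (16 - 11*2))*(-118) = (122 + (16 - 22))*(-118) = (122 - 6)*(-118) = 116*(-118) = -13688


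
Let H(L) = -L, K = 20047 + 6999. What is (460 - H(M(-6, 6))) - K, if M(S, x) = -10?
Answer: -26596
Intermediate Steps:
K = 27046
(460 - H(M(-6, 6))) - K = (460 - (-1)*(-10)) - 1*27046 = (460 - 1*10) - 27046 = (460 - 10) - 27046 = 450 - 27046 = -26596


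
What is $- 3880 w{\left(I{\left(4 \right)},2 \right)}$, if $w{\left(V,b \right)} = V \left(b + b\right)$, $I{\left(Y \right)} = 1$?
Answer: $-15520$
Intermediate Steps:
$w{\left(V,b \right)} = 2 V b$ ($w{\left(V,b \right)} = V 2 b = 2 V b$)
$- 3880 w{\left(I{\left(4 \right)},2 \right)} = - 3880 \cdot 2 \cdot 1 \cdot 2 = \left(-3880\right) 4 = -15520$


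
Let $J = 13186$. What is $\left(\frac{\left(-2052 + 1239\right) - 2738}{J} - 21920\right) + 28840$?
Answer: $\frac{91243569}{13186} \approx 6919.7$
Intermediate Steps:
$\left(\frac{\left(-2052 + 1239\right) - 2738}{J} - 21920\right) + 28840 = \left(\frac{\left(-2052 + 1239\right) - 2738}{13186} - 21920\right) + 28840 = \left(\left(-813 - 2738\right) \frac{1}{13186} - 21920\right) + 28840 = \left(\left(-3551\right) \frac{1}{13186} - 21920\right) + 28840 = \left(- \frac{3551}{13186} - 21920\right) + 28840 = - \frac{289040671}{13186} + 28840 = \frac{91243569}{13186}$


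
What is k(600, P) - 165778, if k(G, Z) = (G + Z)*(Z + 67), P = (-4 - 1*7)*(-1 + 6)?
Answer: -159238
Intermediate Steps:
P = -55 (P = (-4 - 7)*5 = -11*5 = -55)
k(G, Z) = (67 + Z)*(G + Z) (k(G, Z) = (G + Z)*(67 + Z) = (67 + Z)*(G + Z))
k(600, P) - 165778 = ((-55)² + 67*600 + 67*(-55) + 600*(-55)) - 165778 = (3025 + 40200 - 3685 - 33000) - 165778 = 6540 - 165778 = -159238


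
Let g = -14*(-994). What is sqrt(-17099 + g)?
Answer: I*sqrt(3183) ≈ 56.418*I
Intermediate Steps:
g = 13916
sqrt(-17099 + g) = sqrt(-17099 + 13916) = sqrt(-3183) = I*sqrt(3183)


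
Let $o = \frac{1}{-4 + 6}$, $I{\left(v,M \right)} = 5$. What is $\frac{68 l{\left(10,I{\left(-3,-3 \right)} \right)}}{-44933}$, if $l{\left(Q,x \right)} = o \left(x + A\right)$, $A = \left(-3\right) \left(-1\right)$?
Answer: $- \frac{272}{44933} \approx -0.0060535$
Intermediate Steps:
$A = 3$
$o = \frac{1}{2} \approx 0.5$
$l{\left(Q,x \right)} = \frac{3}{2} + \frac{x}{2}$ ($l{\left(Q,x \right)} = \frac{x + 3}{2} = \frac{3 + x}{2} = \frac{3}{2} + \frac{x}{2}$)
$\frac{68 l{\left(10,I{\left(-3,-3 \right)} \right)}}{-44933} = \frac{68 \left(\frac{3}{2} + \frac{1}{2} \cdot 5\right)}{-44933} = 68 \left(\frac{3}{2} + \frac{5}{2}\right) \left(- \frac{1}{44933}\right) = 68 \cdot 4 \left(- \frac{1}{44933}\right) = 272 \left(- \frac{1}{44933}\right) = - \frac{272}{44933}$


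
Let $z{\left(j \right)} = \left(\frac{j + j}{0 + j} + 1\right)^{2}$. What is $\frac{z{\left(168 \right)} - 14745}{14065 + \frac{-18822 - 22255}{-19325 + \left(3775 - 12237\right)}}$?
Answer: $- \frac{25591827}{24429077} \approx -1.0476$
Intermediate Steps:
$z{\left(j \right)} = 9$ ($z{\left(j \right)} = \left(\frac{2 j}{j} + 1\right)^{2} = \left(2 + 1\right)^{2} = 3^{2} = 9$)
$\frac{z{\left(168 \right)} - 14745}{14065 + \frac{-18822 - 22255}{-19325 + \left(3775 - 12237\right)}} = \frac{9 - 14745}{14065 + \frac{-18822 - 22255}{-19325 + \left(3775 - 12237\right)}} = - \frac{14736}{14065 - \frac{41077}{-19325 + \left(3775 - 12237\right)}} = - \frac{14736}{14065 - \frac{41077}{-19325 - 8462}} = - \frac{14736}{14065 - \frac{41077}{-27787}} = - \frac{14736}{14065 - - \frac{41077}{27787}} = - \frac{14736}{14065 + \frac{41077}{27787}} = - \frac{14736}{\frac{390865232}{27787}} = \left(-14736\right) \frac{27787}{390865232} = - \frac{25591827}{24429077}$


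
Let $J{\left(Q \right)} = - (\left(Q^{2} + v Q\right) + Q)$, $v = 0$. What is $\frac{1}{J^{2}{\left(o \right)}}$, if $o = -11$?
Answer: $\frac{1}{12100} \approx 8.2645 \cdot 10^{-5}$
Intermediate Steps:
$J{\left(Q \right)} = - Q - Q^{2}$ ($J{\left(Q \right)} = - (\left(Q^{2} + 0 Q\right) + Q) = - (\left(Q^{2} + 0\right) + Q) = - (Q^{2} + Q) = - (Q + Q^{2}) = - Q - Q^{2}$)
$\frac{1}{J^{2}{\left(o \right)}} = \frac{1}{\left(\left(-1\right) \left(-11\right) \left(1 - 11\right)\right)^{2}} = \frac{1}{\left(\left(-1\right) \left(-11\right) \left(-10\right)\right)^{2}} = \frac{1}{\left(-110\right)^{2}} = \frac{1}{12100}$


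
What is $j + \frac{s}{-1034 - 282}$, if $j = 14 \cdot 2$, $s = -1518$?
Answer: $\frac{19183}{658} \approx 29.154$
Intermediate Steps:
$j = 28$
$j + \frac{s}{-1034 - 282} = 28 + \frac{1}{-1034 - 282} \left(-1518\right) = 28 + \frac{1}{-1316} \left(-1518\right) = 28 - - \frac{759}{658} = 28 + \frac{759}{658} = \frac{19183}{658}$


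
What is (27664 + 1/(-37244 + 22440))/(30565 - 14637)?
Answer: 409537855/235798112 ≈ 1.7368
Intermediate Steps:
(27664 + 1/(-37244 + 22440))/(30565 - 14637) = (27664 + 1/(-14804))/15928 = (27664 - 1/14804)*(1/15928) = (409537855/14804)*(1/15928) = 409537855/235798112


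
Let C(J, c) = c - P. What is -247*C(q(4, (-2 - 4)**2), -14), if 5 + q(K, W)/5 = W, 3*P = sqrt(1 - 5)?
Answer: 3458 + 494*I/3 ≈ 3458.0 + 164.67*I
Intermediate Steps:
P = 2*I/3 (P = sqrt(1 - 5)/3 = sqrt(-4)/3 = (2*I)/3 = 2*I/3 ≈ 0.66667*I)
q(K, W) = -25 + 5*W
C(J, c) = c - 2*I/3
-247*C(q(4, (-2 - 4)**2), -14) = -247*(-14 - 2*I/3) = 3458 + 494*I/3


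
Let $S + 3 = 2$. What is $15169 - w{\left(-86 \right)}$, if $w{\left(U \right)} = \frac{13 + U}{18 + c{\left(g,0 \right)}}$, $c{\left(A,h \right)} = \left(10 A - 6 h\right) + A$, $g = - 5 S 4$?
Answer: $\frac{3610295}{238} \approx 15169.0$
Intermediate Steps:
$S = -1$ ($S = -3 + 2 = -1$)
$g = 20$ ($g = \left(-5\right) \left(-1\right) 4 = 5 \cdot 4 = 20$)
$c{\left(A,h \right)} = - 6 h + 11 A$ ($c{\left(A,h \right)} = \left(- 6 h + 10 A\right) + A = - 6 h + 11 A$)
$w{\left(U \right)} = \frac{13}{238} + \frac{U}{238}$ ($w{\left(U \right)} = \frac{13 + U}{18 + \left(\left(-6\right) 0 + 11 \cdot 20\right)} = \frac{13 + U}{18 + \left(0 + 220\right)} = \frac{13 + U}{18 + 220} = \frac{13 + U}{238} = \left(13 + U\right) \frac{1}{238} = \frac{13}{238} + \frac{U}{238}$)
$15169 - w{\left(-86 \right)} = 15169 - \left(\frac{13}{238} + \frac{1}{238} \left(-86\right)\right) = 15169 - \left(\frac{13}{238} - \frac{43}{119}\right) = 15169 - - \frac{73}{238} = 15169 + \frac{73}{238} = \frac{3610295}{238}$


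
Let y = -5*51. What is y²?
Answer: 65025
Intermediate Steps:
y = -255
y² = (-255)² = 65025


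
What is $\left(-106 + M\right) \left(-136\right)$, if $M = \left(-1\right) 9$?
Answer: $15640$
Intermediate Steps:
$M = -9$
$\left(-106 + M\right) \left(-136\right) = \left(-106 - 9\right) \left(-136\right) = \left(-115\right) \left(-136\right) = 15640$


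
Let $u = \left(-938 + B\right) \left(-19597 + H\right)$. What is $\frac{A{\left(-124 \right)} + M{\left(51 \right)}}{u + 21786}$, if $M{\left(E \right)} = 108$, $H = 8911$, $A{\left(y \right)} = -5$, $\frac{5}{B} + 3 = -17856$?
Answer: $\frac{613159}{59799414872} \approx 1.0254 \cdot 10^{-5}$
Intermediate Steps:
$B = - \frac{5}{17859}$ ($B = \frac{5}{-3 - 17856} = \frac{5}{-17859} = 5 \left(- \frac{1}{17859}\right) = - \frac{5}{17859} \approx -0.00027997$)
$u = \frac{59669722814}{5953}$ ($u = \left(-938 - \frac{5}{17859}\right) \left(-19597 + 8911\right) = \left(- \frac{16751747}{17859}\right) \left(-10686\right) = \frac{59669722814}{5953} \approx 1.0023 \cdot 10^{7}$)
$\frac{A{\left(-124 \right)} + M{\left(51 \right)}}{u + 21786} = \frac{-5 + 108}{\frac{59669722814}{5953} + 21786} = \frac{103}{\frac{59799414872}{5953}} = 103 \cdot \frac{5953}{59799414872} = \frac{613159}{59799414872}$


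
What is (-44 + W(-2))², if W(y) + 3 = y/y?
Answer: 2116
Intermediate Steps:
W(y) = -2 (W(y) = -3 + y/y = -3 + 1 = -2)
(-44 + W(-2))² = (-44 - 2)² = (-46)² = 2116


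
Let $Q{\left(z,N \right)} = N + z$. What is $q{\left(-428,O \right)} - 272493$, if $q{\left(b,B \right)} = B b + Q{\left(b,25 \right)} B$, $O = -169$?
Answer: $-132054$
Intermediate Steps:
$q{\left(b,B \right)} = B b + B \left(25 + b\right)$ ($q{\left(b,B \right)} = B b + \left(25 + b\right) B = B b + B \left(25 + b\right)$)
$q{\left(-428,O \right)} - 272493 = - 169 \left(25 + 2 \left(-428\right)\right) - 272493 = - 169 \left(25 - 856\right) - 272493 = \left(-169\right) \left(-831\right) - 272493 = 140439 - 272493 = -132054$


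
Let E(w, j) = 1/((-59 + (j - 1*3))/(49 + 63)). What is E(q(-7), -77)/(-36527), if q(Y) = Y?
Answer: 112/5077253 ≈ 2.2059e-5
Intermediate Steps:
E(w, j) = 1/(-31/56 + j/112) (E(w, j) = 1/((-59 + (j - 3))/112) = 1/((-59 + (-3 + j))*(1/112)) = 1/((-62 + j)*(1/112)) = 1/(-31/56 + j/112))
E(q(-7), -77)/(-36527) = (112/(-62 - 77))/(-36527) = (112/(-139))*(-1/36527) = (112*(-1/139))*(-1/36527) = -112/139*(-1/36527) = 112/5077253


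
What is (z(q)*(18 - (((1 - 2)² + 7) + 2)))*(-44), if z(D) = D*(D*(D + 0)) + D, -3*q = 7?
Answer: 142912/27 ≈ 5293.0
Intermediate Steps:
q = -7/3 (q = -⅓*7 = -7/3 ≈ -2.3333)
z(D) = D + D³ (z(D) = D*(D*D) + D = D*D² + D = D³ + D = D + D³)
(z(q)*(18 - (((1 - 2)² + 7) + 2)))*(-44) = ((-7/3 + (-7/3)³)*(18 - (((1 - 2)² + 7) + 2)))*(-44) = ((-7/3 - 343/27)*(18 - (((-1)² + 7) + 2)))*(-44) = -406*(18 - ((1 + 7) + 2))/27*(-44) = -406*(18 - (8 + 2))/27*(-44) = -406*(18 - 1*10)/27*(-44) = -406*(18 - 10)/27*(-44) = -406/27*8*(-44) = -3248/27*(-44) = 142912/27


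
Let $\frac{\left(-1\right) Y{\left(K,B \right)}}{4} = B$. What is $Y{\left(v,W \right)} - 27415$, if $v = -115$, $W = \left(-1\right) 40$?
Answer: $-27255$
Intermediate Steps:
$W = -40$
$Y{\left(K,B \right)} = - 4 B$
$Y{\left(v,W \right)} - 27415 = \left(-4\right) \left(-40\right) - 27415 = 160 - 27415 = -27255$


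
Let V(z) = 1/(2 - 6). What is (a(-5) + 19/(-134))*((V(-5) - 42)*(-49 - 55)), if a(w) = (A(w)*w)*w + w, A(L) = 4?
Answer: 27926067/67 ≈ 4.1681e+5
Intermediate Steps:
V(z) = -¼ (V(z) = 1/(-4) = -¼)
a(w) = w + 4*w² (a(w) = (4*w)*w + w = 4*w² + w = w + 4*w²)
(a(-5) + 19/(-134))*((V(-5) - 42)*(-49 - 55)) = (-5*(1 + 4*(-5)) + 19/(-134))*((-¼ - 42)*(-49 - 55)) = (-5*(1 - 20) + 19*(-1/134))*(-169/4*(-104)) = (-5*(-19) - 19/134)*4394 = (95 - 19/134)*4394 = (12711/134)*4394 = 27926067/67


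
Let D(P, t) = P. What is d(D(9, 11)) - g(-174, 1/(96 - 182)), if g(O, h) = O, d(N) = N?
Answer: 183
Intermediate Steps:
d(D(9, 11)) - g(-174, 1/(96 - 182)) = 9 - 1*(-174) = 9 + 174 = 183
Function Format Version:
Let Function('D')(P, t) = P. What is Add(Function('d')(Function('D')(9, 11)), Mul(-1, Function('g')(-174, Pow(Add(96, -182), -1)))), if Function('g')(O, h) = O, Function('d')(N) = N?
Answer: 183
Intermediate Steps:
Add(Function('d')(Function('D')(9, 11)), Mul(-1, Function('g')(-174, Pow(Add(96, -182), -1)))) = Add(9, Mul(-1, -174)) = Add(9, 174) = 183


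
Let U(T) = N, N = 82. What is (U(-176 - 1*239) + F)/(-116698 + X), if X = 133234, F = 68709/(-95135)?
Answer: 594797/121011720 ≈ 0.0049152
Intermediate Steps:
F = -68709/95135 (F = 68709*(-1/95135) = -68709/95135 ≈ -0.72223)
U(T) = 82
(U(-176 - 1*239) + F)/(-116698 + X) = (82 - 68709/95135)/(-116698 + 133234) = (7732361/95135)/16536 = (7732361/95135)*(1/16536) = 594797/121011720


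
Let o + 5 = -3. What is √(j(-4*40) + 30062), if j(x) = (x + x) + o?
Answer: √29734 ≈ 172.44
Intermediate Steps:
o = -8 (o = -5 - 3 = -8)
j(x) = -8 + 2*x (j(x) = (x + x) - 8 = 2*x - 8 = -8 + 2*x)
√(j(-4*40) + 30062) = √((-8 + 2*(-4*40)) + 30062) = √((-8 + 2*(-160)) + 30062) = √((-8 - 320) + 30062) = √(-328 + 30062) = √29734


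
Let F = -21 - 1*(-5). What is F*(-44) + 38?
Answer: 742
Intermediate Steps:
F = -16 (F = -21 + 5 = -16)
F*(-44) + 38 = -16*(-44) + 38 = 704 + 38 = 742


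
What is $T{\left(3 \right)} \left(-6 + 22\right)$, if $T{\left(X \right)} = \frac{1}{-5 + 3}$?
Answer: $-8$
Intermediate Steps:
$T{\left(X \right)} = - \frac{1}{2}$ ($T{\left(X \right)} = \frac{1}{-2} = - \frac{1}{2}$)
$T{\left(3 \right)} \left(-6 + 22\right) = - \frac{-6 + 22}{2} = \left(- \frac{1}{2}\right) 16 = -8$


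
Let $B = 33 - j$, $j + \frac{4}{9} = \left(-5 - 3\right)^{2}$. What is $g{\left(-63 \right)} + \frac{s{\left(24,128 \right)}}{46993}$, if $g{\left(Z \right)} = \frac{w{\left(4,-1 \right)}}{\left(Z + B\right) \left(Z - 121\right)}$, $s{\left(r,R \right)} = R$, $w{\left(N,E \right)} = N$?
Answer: $\frac{5380633}{1820132876} \approx 0.0029562$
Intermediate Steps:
$j = \frac{572}{9}$ ($j = - \frac{4}{9} + \left(-5 - 3\right)^{2} = - \frac{4}{9} + \left(-8\right)^{2} = - \frac{4}{9} + 64 = \frac{572}{9} \approx 63.556$)
$B = - \frac{275}{9}$ ($B = 33 - \frac{572}{9} = - \frac{275}{9} \approx -30.556$)
$g{\left(Z \right)} = \frac{4}{\left(-121 + Z\right) \left(- \frac{275}{9} + Z\right)}$ ($g{\left(Z \right)} = \frac{4}{\left(Z - \frac{275}{9}\right) \left(Z - 121\right)} = \frac{4}{\left(- \frac{275}{9} + Z\right) \left(-121 + Z\right)} = \frac{4}{\left(-121 + Z\right) \left(- \frac{275}{9} + Z\right)}$)
$g{\left(-63 \right)} + \frac{s{\left(24,128 \right)}}{46993} = \frac{36}{33275 - -85932 + 9 \left(-63\right)^{2}} + \frac{128}{46993} = \frac{36}{33275 + 85932 + 9 \cdot 3969} + 128 \cdot \frac{1}{46993} = \frac{36}{33275 + 85932 + 35721} + \frac{128}{46993} = \frac{36}{154928} + \frac{128}{46993} = 36 \cdot \frac{1}{154928} + \frac{128}{46993} = \frac{9}{38732} + \frac{128}{46993} = \frac{5380633}{1820132876}$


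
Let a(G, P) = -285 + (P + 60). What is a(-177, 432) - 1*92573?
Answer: -92366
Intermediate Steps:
a(G, P) = -225 + P (a(G, P) = -285 + (60 + P) = -225 + P)
a(-177, 432) - 1*92573 = (-225 + 432) - 1*92573 = 207 - 92573 = -92366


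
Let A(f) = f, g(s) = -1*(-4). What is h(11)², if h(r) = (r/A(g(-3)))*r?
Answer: 14641/16 ≈ 915.06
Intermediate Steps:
g(s) = 4
h(r) = r²/4 (h(r) = (r/4)*r = r²/4)
h(11)² = ((¼)*11²)² = ((¼)*121)² = (121/4)² = 14641/16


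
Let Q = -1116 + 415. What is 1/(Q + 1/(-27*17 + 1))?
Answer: -458/321059 ≈ -0.0014265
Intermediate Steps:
Q = -701
1/(Q + 1/(-27*17 + 1)) = 1/(-701 + 1/(-27*17 + 1)) = 1/(-701 + 1/(-459 + 1)) = 1/(-701 + 1/(-458)) = 1/(-701 - 1/458) = 1/(-321059/458) = -458/321059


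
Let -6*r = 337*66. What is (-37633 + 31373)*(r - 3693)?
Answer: 46324000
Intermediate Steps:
r = -3707 (r = -337*66/6 = -⅙*22242 = -3707)
(-37633 + 31373)*(r - 3693) = (-37633 + 31373)*(-3707 - 3693) = -6260*(-7400) = 46324000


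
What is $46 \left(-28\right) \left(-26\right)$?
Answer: $33488$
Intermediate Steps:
$46 \left(-28\right) \left(-26\right) = \left(-1288\right) \left(-26\right) = 33488$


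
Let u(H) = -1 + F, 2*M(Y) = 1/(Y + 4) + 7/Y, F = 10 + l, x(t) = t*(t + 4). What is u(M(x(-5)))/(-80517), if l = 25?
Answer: -34/80517 ≈ -0.00042227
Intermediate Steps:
x(t) = t*(4 + t)
F = 35 (F = 10 + 25 = 35)
M(Y) = 1/(2*(4 + Y)) + 7/(2*Y) (M(Y) = (1/(Y + 4) + 7/Y)/2 = (1/(4 + Y) + 7/Y)/2 = 1/(2*(4 + Y)) + 7/(2*Y))
u(H) = 34 (u(H) = -1 + 35 = 34)
u(M(x(-5)))/(-80517) = 34/(-80517) = 34*(-1/80517) = -34/80517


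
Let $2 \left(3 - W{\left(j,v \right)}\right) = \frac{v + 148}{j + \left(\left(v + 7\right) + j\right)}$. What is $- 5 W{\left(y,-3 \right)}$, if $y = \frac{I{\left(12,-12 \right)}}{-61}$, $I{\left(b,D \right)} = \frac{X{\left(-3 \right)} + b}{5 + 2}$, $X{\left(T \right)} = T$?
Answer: $\frac{51775}{676} \approx 76.59$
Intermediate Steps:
$I{\left(b,D \right)} = - \frac{3}{7} + \frac{b}{7}$ ($I{\left(b,D \right)} = \frac{-3 + b}{5 + 2} = \frac{-3 + b}{7} = \left(-3 + b\right) \frac{1}{7} = - \frac{3}{7} + \frac{b}{7}$)
$y = - \frac{9}{427}$ ($y = \frac{- \frac{3}{7} + \frac{1}{7} \cdot 12}{-61} = \left(- \frac{3}{7} + \frac{12}{7}\right) \left(- \frac{1}{61}\right) = \frac{9}{7} \left(- \frac{1}{61}\right) = - \frac{9}{427} \approx -0.021077$)
$W{\left(j,v \right)} = 3 - \frac{148 + v}{2 \left(7 + v + 2 j\right)}$ ($W{\left(j,v \right)} = 3 - \frac{\left(v + 148\right) \frac{1}{j + \left(\left(v + 7\right) + j\right)}}{2} = 3 - \frac{\left(148 + v\right) \frac{1}{j + \left(\left(7 + v\right) + j\right)}}{2} = 3 - \frac{\left(148 + v\right) \frac{1}{j + \left(7 + j + v\right)}}{2} = 3 - \frac{\left(148 + v\right) \frac{1}{7 + v + 2 j}}{2} = 3 - \frac{\frac{1}{7 + v + 2 j} \left(148 + v\right)}{2} = 3 - \frac{148 + v}{2 \left(7 + v + 2 j\right)}$)
$- 5 W{\left(y,-3 \right)} = - 5 \frac{-106 + 5 \left(-3\right) + 12 \left(- \frac{9}{427}\right)}{2 \left(7 - 3 + 2 \left(- \frac{9}{427}\right)\right)} = - 5 \frac{-106 - 15 - \frac{108}{427}}{2 \left(7 - 3 - \frac{18}{427}\right)} = - 5 \cdot \frac{1}{2} \frac{1}{\frac{1690}{427}} \left(- \frac{51775}{427}\right) = - 5 \cdot \frac{1}{2} \cdot \frac{427}{1690} \left(- \frac{51775}{427}\right) = \left(-5\right) \left(- \frac{10355}{676}\right) = \frac{51775}{676}$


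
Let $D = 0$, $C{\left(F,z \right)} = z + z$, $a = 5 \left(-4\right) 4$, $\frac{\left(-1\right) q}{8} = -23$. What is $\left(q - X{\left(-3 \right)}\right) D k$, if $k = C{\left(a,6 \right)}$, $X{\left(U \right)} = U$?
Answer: $0$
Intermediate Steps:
$q = 184$ ($q = \left(-8\right) \left(-23\right) = 184$)
$a = -80$ ($a = \left(-20\right) 4 = -80$)
$C{\left(F,z \right)} = 2 z$
$k = 12$ ($k = 2 \cdot 6 = 12$)
$\left(q - X{\left(-3 \right)}\right) D k = \left(184 - -3\right) 0 \cdot 12 = \left(184 + 3\right) 0 \cdot 12 = 187 \cdot 0 \cdot 12 = 0 \cdot 12 = 0$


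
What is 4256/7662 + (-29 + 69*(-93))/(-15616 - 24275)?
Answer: 36527558/50940807 ≈ 0.71706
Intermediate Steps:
4256/7662 + (-29 + 69*(-93))/(-15616 - 24275) = 4256*(1/7662) + (-29 - 6417)/(-39891) = 2128/3831 - 6446*(-1/39891) = 2128/3831 + 6446/39891 = 36527558/50940807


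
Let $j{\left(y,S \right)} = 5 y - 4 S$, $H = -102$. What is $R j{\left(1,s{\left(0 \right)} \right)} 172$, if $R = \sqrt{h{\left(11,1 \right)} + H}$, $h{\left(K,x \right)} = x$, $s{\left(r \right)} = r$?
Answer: $860 i \sqrt{101} \approx 8642.9 i$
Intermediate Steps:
$j{\left(y,S \right)} = - 4 S + 5 y$
$R = i \sqrt{101}$ ($R = \sqrt{1 - 102} = \sqrt{-101} = i \sqrt{101} \approx 10.05 i$)
$R j{\left(1,s{\left(0 \right)} \right)} 172 = i \sqrt{101} \left(\left(-4\right) 0 + 5 \cdot 1\right) 172 = i \sqrt{101} \left(0 + 5\right) 172 = i \sqrt{101} \cdot 5 \cdot 172 = 5 i \sqrt{101} \cdot 172 = 860 i \sqrt{101}$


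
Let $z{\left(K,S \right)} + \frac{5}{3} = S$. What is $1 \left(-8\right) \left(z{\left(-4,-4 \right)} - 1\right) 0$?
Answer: $0$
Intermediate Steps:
$z{\left(K,S \right)} = - \frac{5}{3} + S$
$1 \left(-8\right) \left(z{\left(-4,-4 \right)} - 1\right) 0 = 1 \left(-8\right) \left(\left(- \frac{5}{3} - 4\right) - 1\right) 0 = - 8 \left(- \frac{17}{3} - 1\right) 0 = - 8 \left(\left(- \frac{20}{3}\right) 0\right) = \left(-8\right) 0 = 0$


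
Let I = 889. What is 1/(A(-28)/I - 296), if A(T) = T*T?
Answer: -127/37480 ≈ -0.0033885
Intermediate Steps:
A(T) = T**2
1/(A(-28)/I - 296) = 1/((-28)**2/889 - 296) = 1/(784*(1/889) - 296) = 1/(112/127 - 296) = 1/(-37480/127) = -127/37480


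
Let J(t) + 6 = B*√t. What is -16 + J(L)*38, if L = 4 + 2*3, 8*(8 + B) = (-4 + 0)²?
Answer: -244 - 228*√10 ≈ -965.00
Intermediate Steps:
B = -6 (B = -8 + (-4 + 0)²/8 = -8 + (⅛)*(-4)² = -8 + (⅛)*16 = -8 + 2 = -6)
L = 10 (L = 4 + 6 = 10)
J(t) = -6 - 6*√t
-16 + J(L)*38 = -16 + (-6 - 6*√10)*38 = -16 + (-228 - 228*√10) = -244 - 228*√10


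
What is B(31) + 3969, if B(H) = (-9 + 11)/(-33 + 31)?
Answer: 3968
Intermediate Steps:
B(H) = -1 (B(H) = 2/(-2) = 2*(-1/2) = -1)
B(31) + 3969 = -1 + 3969 = 3968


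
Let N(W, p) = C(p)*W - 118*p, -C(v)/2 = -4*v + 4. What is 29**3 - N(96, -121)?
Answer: 103807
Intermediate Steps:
C(v) = -8 + 8*v (C(v) = -2*(-4*v + 4) = -2*(4 - 4*v) = -8 + 8*v)
N(W, p) = -118*p + W*(-8 + 8*p) (N(W, p) = (-8 + 8*p)*W - 118*p = W*(-8 + 8*p) - 118*p = -118*p + W*(-8 + 8*p))
29**3 - N(96, -121) = 29**3 - (-118*(-121) + 8*96*(-1 - 121)) = 24389 - (14278 + 8*96*(-122)) = 24389 - (14278 - 93696) = 24389 - 1*(-79418) = 24389 + 79418 = 103807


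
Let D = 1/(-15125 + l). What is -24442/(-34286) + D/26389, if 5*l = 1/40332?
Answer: 983659570417110151/1379827843460015873 ≈ 0.71289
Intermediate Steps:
l = 1/201660 (l = (⅕)/40332 = (⅕)*(1/40332) = 1/201660 ≈ 4.9588e-6)
D = -201660/3050107499 (D = 1/(-15125 + 1/201660) = 1/(-3050107499/201660) = -201660/3050107499 ≈ -6.6116e-5)
-24442/(-34286) + D/26389 = -24442/(-34286) - 201660/3050107499/26389 = -24442*(-1/34286) - 201660/3050107499*1/26389 = 12221/17143 - 201660/80489286791111 = 983659570417110151/1379827843460015873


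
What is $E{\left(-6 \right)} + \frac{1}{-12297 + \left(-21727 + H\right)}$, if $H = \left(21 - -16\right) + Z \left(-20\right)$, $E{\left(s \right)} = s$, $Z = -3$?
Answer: $- \frac{203563}{33927} \approx -6.0$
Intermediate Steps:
$H = 97$ ($H = \left(21 - -16\right) - -60 = \left(21 + 16\right) + 60 = 37 + 60 = 97$)
$E{\left(-6 \right)} + \frac{1}{-12297 + \left(-21727 + H\right)} = -6 + \frac{1}{-12297 + \left(-21727 + 97\right)} = -6 + \frac{1}{-12297 - 21630} = -6 + \frac{1}{-33927} = -6 - \frac{1}{33927} = - \frac{203563}{33927}$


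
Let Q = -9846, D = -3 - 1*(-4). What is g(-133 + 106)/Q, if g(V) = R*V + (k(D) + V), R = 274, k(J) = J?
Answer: 3712/4923 ≈ 0.75401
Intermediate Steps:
D = 1 (D = -3 + 4 = 1)
g(V) = 1 + 275*V (g(V) = 274*V + (1 + V) = 1 + 275*V)
g(-133 + 106)/Q = (1 + 275*(-133 + 106))/(-9846) = (1 + 275*(-27))*(-1/9846) = (1 - 7425)*(-1/9846) = -7424*(-1/9846) = 3712/4923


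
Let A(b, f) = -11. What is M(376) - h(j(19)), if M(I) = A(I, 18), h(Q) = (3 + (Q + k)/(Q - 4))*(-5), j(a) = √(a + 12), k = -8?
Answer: 11/3 - 4*√31/3 ≈ -3.7570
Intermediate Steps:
j(a) = √(12 + a)
h(Q) = -15 - 5*(-8 + Q)/(-4 + Q) (h(Q) = (3 + (Q - 8)/(Q - 4))*(-5) = (3 + (-8 + Q)/(-4 + Q))*(-5) = -15 - 5*(-8 + Q)/(-4 + Q))
M(I) = -11
M(376) - h(j(19)) = -11 - 20*(5 - √(12 + 19))/(-4 + √(12 + 19)) = -11 - 20*(5 - √31)/(-4 + √31)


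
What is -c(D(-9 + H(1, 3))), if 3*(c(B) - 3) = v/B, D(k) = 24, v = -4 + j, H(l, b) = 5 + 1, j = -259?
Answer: 47/72 ≈ 0.65278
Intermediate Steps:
H(l, b) = 6
v = -263 (v = -4 - 259 = -263)
c(B) = 3 - 263/(3*B) (c(B) = 3 + (-263/B)/3 = 3 - 263/(3*B))
-c(D(-9 + H(1, 3))) = -(3 - 263/3/24) = -(3 - 263/3*1/24) = -(3 - 263/72) = -1*(-47/72) = 47/72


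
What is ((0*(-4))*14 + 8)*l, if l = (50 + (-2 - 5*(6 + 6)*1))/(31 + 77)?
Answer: -8/9 ≈ -0.88889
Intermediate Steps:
l = -1/9 (l = (50 + (-2 - 5*12*1))/108 = (50 + (-2 - 60*1))*(1/108) = (50 + (-2 - 60))*(1/108) = (50 - 62)*(1/108) = -12*1/108 = -1/9 ≈ -0.11111)
((0*(-4))*14 + 8)*l = ((0*(-4))*14 + 8)*(-1/9) = (0*14 + 8)*(-1/9) = (0 + 8)*(-1/9) = 8*(-1/9) = -8/9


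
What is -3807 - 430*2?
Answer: -4667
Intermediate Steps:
-3807 - 430*2 = -3807 - 1*860 = -3807 - 860 = -4667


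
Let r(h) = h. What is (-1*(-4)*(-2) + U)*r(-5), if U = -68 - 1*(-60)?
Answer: 80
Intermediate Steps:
U = -8 (U = -68 + 60 = -8)
(-1*(-4)*(-2) + U)*r(-5) = (-1*(-4)*(-2) - 8)*(-5) = (4*(-2) - 8)*(-5) = (-8 - 8)*(-5) = -16*(-5) = 80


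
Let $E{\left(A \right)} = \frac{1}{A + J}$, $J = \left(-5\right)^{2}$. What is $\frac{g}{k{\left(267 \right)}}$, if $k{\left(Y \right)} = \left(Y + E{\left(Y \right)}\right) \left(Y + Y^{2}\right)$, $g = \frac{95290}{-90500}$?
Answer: $- \frac{695617}{12622178759250} \approx -5.5111 \cdot 10^{-8}$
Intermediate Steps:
$g = - \frac{9529}{9050}$ ($g = 95290 \left(- \frac{1}{90500}\right) = - \frac{9529}{9050} \approx -1.0529$)
$J = 25$
$E{\left(A \right)} = \frac{1}{25 + A}$ ($E{\left(A \right)} = \frac{1}{A + 25} = \frac{1}{25 + A}$)
$k{\left(Y \right)} = \left(Y + Y^{2}\right) \left(Y + \frac{1}{25 + Y}\right)$ ($k{\left(Y \right)} = \left(Y + \frac{1}{25 + Y}\right) \left(Y + Y^{2}\right) = \left(Y + Y^{2}\right) \left(Y + \frac{1}{25 + Y}\right)$)
$\frac{g}{k{\left(267 \right)}} = - \frac{9529}{9050 \frac{267 \left(1 + 267 + 267 \left(1 + 267\right) \left(25 + 267\right)\right)}{25 + 267}} = - \frac{9529}{9050 \frac{267 \left(1 + 267 + 267 \cdot 268 \cdot 292\right)}{292}} = - \frac{9529}{9050 \cdot 267 \cdot \frac{1}{292} \left(1 + 267 + 20894352\right)} = - \frac{9529}{9050 \cdot 267 \cdot \frac{1}{292} \cdot 20894620} = - \frac{9529}{9050 \cdot \frac{1394715885}{73}} = \left(- \frac{9529}{9050}\right) \frac{73}{1394715885} = - \frac{695617}{12622178759250}$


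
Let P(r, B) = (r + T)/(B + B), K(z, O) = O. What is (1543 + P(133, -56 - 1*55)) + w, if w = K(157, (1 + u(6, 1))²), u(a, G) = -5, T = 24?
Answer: 345941/222 ≈ 1558.3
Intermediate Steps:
P(r, B) = (24 + r)/(2*B) (P(r, B) = (r + 24)/(B + B) = (24 + r)/((2*B)) = (24 + r)*(1/(2*B)) = (24 + r)/(2*B))
w = 16 (w = (1 - 5)² = (-4)² = 16)
(1543 + P(133, -56 - 1*55)) + w = (1543 + (24 + 133)/(2*(-56 - 1*55))) + 16 = (1543 + (½)*157/(-56 - 55)) + 16 = (1543 + (½)*157/(-111)) + 16 = (1543 + (½)*(-1/111)*157) + 16 = (1543 - 157/222) + 16 = 342389/222 + 16 = 345941/222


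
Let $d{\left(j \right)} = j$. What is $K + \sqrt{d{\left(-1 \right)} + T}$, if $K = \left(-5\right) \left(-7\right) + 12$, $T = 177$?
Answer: $47 + 4 \sqrt{11} \approx 60.266$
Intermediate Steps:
$K = 47$ ($K = 35 + 12 = 47$)
$K + \sqrt{d{\left(-1 \right)} + T} = 47 + \sqrt{-1 + 177} = 47 + \sqrt{176} = 47 + 4 \sqrt{11}$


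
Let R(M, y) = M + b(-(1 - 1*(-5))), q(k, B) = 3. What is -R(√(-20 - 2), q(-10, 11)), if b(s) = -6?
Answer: 6 - I*√22 ≈ 6.0 - 4.6904*I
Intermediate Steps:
R(M, y) = -6 + M (R(M, y) = M - 6 = -6 + M)
-R(√(-20 - 2), q(-10, 11)) = -(-6 + √(-20 - 2)) = -(-6 + √(-22)) = -(-6 + I*√22) = 6 - I*√22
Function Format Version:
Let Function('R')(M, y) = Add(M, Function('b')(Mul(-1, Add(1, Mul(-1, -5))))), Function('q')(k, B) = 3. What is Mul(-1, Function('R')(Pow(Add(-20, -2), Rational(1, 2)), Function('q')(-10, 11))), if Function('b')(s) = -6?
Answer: Add(6, Mul(-1, I, Pow(22, Rational(1, 2)))) ≈ Add(6.0000, Mul(-4.6904, I))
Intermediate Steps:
Function('R')(M, y) = Add(-6, M) (Function('R')(M, y) = Add(M, -6) = Add(-6, M))
Mul(-1, Function('R')(Pow(Add(-20, -2), Rational(1, 2)), Function('q')(-10, 11))) = Mul(-1, Add(-6, Pow(Add(-20, -2), Rational(1, 2)))) = Mul(-1, Add(-6, Pow(-22, Rational(1, 2)))) = Mul(-1, Add(-6, Mul(I, Pow(22, Rational(1, 2))))) = Add(6, Mul(-1, I, Pow(22, Rational(1, 2))))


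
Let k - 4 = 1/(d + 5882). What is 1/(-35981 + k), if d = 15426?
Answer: -21308/766597915 ≈ -2.7796e-5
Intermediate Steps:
k = 85233/21308 (k = 4 + 1/(15426 + 5882) = 4 + 1/21308 = 85233/21308 ≈ 4.0000)
1/(-35981 + k) = 1/(-35981 + 85233/21308) = 1/(-766597915/21308) = -21308/766597915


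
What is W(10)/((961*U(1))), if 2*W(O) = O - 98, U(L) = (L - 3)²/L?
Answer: -11/961 ≈ -0.011446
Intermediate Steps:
U(L) = (-3 + L)²/L
W(O) = -49 + O/2 (W(O) = (O - 98)/2 = (-98 + O)/2 = -49 + O/2)
W(10)/((961*U(1))) = (-49 + (½)*10)/((961*((-3 + 1)²/1))) = (-49 + 5)/((961*(1*(-2)²))) = -44/(961*(1*4)) = -44/(961*4) = -44/3844 = -44*1/3844 = -11/961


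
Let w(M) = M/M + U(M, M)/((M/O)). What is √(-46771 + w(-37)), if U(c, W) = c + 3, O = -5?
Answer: 2*I*√16008605/37 ≈ 216.27*I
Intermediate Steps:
U(c, W) = 3 + c
w(M) = 1 - 5*(3 + M)/M (w(M) = M/M + (3 + M)/((M/(-5))) = 1 + (3 + M)/((M*(-⅕))) = 1 + (3 + M)/((-M/5)) = 1 + (3 + M)*(-5/M) = 1 - 5*(3 + M)/M)
√(-46771 + w(-37)) = √(-46771 + (-4 - 15/(-37))) = √(-46771 + (-4 - 15*(-1/37))) = √(-46771 + (-4 + 15/37)) = √(-46771 - 133/37) = √(-1730660/37) = 2*I*√16008605/37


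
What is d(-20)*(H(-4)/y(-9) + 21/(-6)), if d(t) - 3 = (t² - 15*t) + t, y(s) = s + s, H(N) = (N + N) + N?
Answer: -11611/6 ≈ -1935.2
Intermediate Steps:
H(N) = 3*N (H(N) = 2*N + N = 3*N)
y(s) = 2*s
d(t) = 3 + t² - 14*t (d(t) = 3 + ((t² - 15*t) + t) = 3 + (t² - 14*t) = 3 + t² - 14*t)
d(-20)*(H(-4)/y(-9) + 21/(-6)) = (3 + (-20)² - 14*(-20))*((3*(-4))/((2*(-9))) + 21/(-6)) = (3 + 400 + 280)*(-12/(-18) + 21*(-⅙)) = 683*(-12*(-1/18) - 7/2) = 683*(⅔ - 7/2) = 683*(-17/6) = -11611/6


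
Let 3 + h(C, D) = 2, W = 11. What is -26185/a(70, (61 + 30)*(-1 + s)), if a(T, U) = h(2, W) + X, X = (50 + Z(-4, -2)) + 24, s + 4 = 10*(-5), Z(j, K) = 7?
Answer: -5237/16 ≈ -327.31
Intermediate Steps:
h(C, D) = -1 (h(C, D) = -3 + 2 = -1)
s = -54 (s = -4 + 10*(-5) = -4 - 50 = -54)
X = 81 (X = (50 + 7) + 24 = 57 + 24 = 81)
a(T, U) = 80 (a(T, U) = -1 + 81 = 80)
-26185/a(70, (61 + 30)*(-1 + s)) = -26185/80 = -26185*1/80 = -5237/16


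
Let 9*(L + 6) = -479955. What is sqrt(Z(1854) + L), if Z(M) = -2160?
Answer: I*sqrt(499449)/3 ≈ 235.57*I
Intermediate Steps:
L = -160003/3 (L = -6 + (1/9)*(-479955) = -6 - 159985/3 = -160003/3 ≈ -53334.)
sqrt(Z(1854) + L) = sqrt(-2160 - 160003/3) = sqrt(-166483/3) = I*sqrt(499449)/3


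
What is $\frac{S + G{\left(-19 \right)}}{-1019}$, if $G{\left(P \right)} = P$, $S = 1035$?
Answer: $- \frac{1016}{1019} \approx -0.99706$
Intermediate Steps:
$\frac{S + G{\left(-19 \right)}}{-1019} = \frac{1035 - 19}{-1019} = \left(- \frac{1}{1019}\right) 1016 = - \frac{1016}{1019}$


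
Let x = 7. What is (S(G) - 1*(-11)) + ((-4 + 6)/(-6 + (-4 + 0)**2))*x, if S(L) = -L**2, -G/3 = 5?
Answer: -1063/5 ≈ -212.60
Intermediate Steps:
G = -15 (G = -3*5 = -15)
(S(G) - 1*(-11)) + ((-4 + 6)/(-6 + (-4 + 0)**2))*x = (-1*(-15)**2 - 1*(-11)) + ((-4 + 6)/(-6 + (-4 + 0)**2))*7 = (-1*225 + 11) + (2/(-6 + (-4)**2))*7 = (-225 + 11) + (2/(-6 + 16))*7 = -214 + (2/10)*7 = -214 + (2*(1/10))*7 = -214 + (1/5)*7 = -214 + 7/5 = -1063/5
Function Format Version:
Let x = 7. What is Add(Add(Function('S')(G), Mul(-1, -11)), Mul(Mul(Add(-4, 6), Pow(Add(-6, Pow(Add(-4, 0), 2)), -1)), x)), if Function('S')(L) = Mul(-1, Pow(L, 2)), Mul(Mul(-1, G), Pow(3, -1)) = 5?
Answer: Rational(-1063, 5) ≈ -212.60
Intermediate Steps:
G = -15 (G = Mul(-3, 5) = -15)
Add(Add(Function('S')(G), Mul(-1, -11)), Mul(Mul(Add(-4, 6), Pow(Add(-6, Pow(Add(-4, 0), 2)), -1)), x)) = Add(Add(Mul(-1, Pow(-15, 2)), Mul(-1, -11)), Mul(Mul(Add(-4, 6), Pow(Add(-6, Pow(Add(-4, 0), 2)), -1)), 7)) = Add(Add(Mul(-1, 225), 11), Mul(Mul(2, Pow(Add(-6, Pow(-4, 2)), -1)), 7)) = Add(Add(-225, 11), Mul(Mul(2, Pow(Add(-6, 16), -1)), 7)) = Add(-214, Mul(Mul(2, Pow(10, -1)), 7)) = Add(-214, Mul(Mul(2, Rational(1, 10)), 7)) = Add(-214, Mul(Rational(1, 5), 7)) = Add(-214, Rational(7, 5)) = Rational(-1063, 5)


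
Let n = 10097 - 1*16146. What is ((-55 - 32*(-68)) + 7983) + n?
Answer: 4055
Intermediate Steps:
n = -6049 (n = 10097 - 16146 = -6049)
((-55 - 32*(-68)) + 7983) + n = ((-55 - 32*(-68)) + 7983) - 6049 = ((-55 + 2176) + 7983) - 6049 = (2121 + 7983) - 6049 = 10104 - 6049 = 4055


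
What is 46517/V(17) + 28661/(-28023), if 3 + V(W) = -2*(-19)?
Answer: 1302542756/980805 ≈ 1328.0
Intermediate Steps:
V(W) = 35 (V(W) = -3 - 2*(-19) = -3 + 38 = 35)
46517/V(17) + 28661/(-28023) = 46517/35 + 28661/(-28023) = 46517*(1/35) + 28661*(-1/28023) = 46517/35 - 28661/28023 = 1302542756/980805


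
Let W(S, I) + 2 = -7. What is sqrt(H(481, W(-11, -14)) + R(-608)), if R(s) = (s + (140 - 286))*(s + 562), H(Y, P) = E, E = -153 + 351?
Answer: sqrt(34882) ≈ 186.77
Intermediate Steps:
W(S, I) = -9 (W(S, I) = -2 - 7 = -9)
E = 198
H(Y, P) = 198
R(s) = (-146 + s)*(562 + s) (R(s) = (s - 146)*(562 + s) = (-146 + s)*(562 + s))
sqrt(H(481, W(-11, -14)) + R(-608)) = sqrt(198 + (-82052 + (-608)**2 + 416*(-608))) = sqrt(198 + (-82052 + 369664 - 252928)) = sqrt(198 + 34684) = sqrt(34882)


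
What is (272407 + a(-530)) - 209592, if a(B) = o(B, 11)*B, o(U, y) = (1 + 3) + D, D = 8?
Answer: 56455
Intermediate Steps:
o(U, y) = 12 (o(U, y) = (1 + 3) + 8 = 4 + 8 = 12)
a(B) = 12*B
(272407 + a(-530)) - 209592 = (272407 + 12*(-530)) - 209592 = (272407 - 6360) - 209592 = 266047 - 209592 = 56455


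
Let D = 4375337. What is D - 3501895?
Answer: 873442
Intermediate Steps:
D - 3501895 = 4375337 - 3501895 = 873442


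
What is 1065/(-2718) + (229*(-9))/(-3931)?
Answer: 471761/3561486 ≈ 0.13246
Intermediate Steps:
1065/(-2718) + (229*(-9))/(-3931) = 1065*(-1/2718) - 2061*(-1/3931) = -355/906 + 2061/3931 = 471761/3561486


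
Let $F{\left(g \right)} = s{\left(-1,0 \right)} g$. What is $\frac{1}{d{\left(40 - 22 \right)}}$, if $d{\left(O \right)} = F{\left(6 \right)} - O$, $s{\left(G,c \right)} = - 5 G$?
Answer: $\frac{1}{12} \approx 0.083333$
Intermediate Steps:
$F{\left(g \right)} = 5 g$ ($F{\left(g \right)} = \left(-5\right) \left(-1\right) g = 5 g$)
$d{\left(O \right)} = 30 - O$ ($d{\left(O \right)} = 5 \cdot 6 - O = 30 - O$)
$\frac{1}{d{\left(40 - 22 \right)}} = \frac{1}{30 - \left(40 - 22\right)} = \frac{1}{30 - 18} = \frac{1}{12}$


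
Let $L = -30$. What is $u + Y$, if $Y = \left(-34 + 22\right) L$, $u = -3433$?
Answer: $-3073$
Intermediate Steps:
$Y = 360$ ($Y = \left(-34 + 22\right) \left(-30\right) = \left(-12\right) \left(-30\right) = 360$)
$u + Y = -3433 + 360 = -3073$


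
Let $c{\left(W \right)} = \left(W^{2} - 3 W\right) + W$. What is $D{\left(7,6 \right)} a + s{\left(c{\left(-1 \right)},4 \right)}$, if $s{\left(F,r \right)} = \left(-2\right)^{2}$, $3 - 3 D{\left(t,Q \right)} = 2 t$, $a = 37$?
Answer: $- \frac{395}{3} \approx -131.67$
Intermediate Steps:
$c{\left(W \right)} = W^{2} - 2 W$
$D{\left(t,Q \right)} = 1 - \frac{2 t}{3}$
$s{\left(F,r \right)} = 4$
$D{\left(7,6 \right)} a + s{\left(c{\left(-1 \right)},4 \right)} = \left(1 - \frac{14}{3}\right) 37 + 4 = \left(- \frac{11}{3}\right) 37 + 4 = - \frac{407}{3} + 4 = - \frac{395}{3}$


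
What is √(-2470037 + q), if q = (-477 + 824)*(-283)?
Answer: I*√2568238 ≈ 1602.6*I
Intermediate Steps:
q = -98201 (q = 347*(-283) = -98201)
√(-2470037 + q) = √(-2470037 - 98201) = √(-2568238) = I*√2568238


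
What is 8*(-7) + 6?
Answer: -50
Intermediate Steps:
8*(-7) + 6 = -56 + 6 = -50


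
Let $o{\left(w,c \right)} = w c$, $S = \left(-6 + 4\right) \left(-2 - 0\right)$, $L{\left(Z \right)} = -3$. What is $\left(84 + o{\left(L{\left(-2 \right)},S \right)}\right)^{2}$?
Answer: $5184$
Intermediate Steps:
$S = 4$ ($S = - 2 \left(-2 + \left(-4 + 4\right)\right) = - 2 \left(-2 + 0\right) = \left(-2\right) \left(-2\right) = 4$)
$o{\left(w,c \right)} = c w$
$\left(84 + o{\left(L{\left(-2 \right)},S \right)}\right)^{2} = \left(84 + 4 \left(-3\right)\right)^{2} = \left(84 - 12\right)^{2} = 72^{2} = 5184$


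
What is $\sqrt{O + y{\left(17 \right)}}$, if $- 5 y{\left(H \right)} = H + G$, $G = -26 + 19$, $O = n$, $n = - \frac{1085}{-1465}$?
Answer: $\frac{3 i \sqrt{12013}}{293} \approx 1.1222 i$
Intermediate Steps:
$n = \frac{217}{293}$ ($n = \left(-1085\right) \left(- \frac{1}{1465}\right) = \frac{217}{293} \approx 0.74061$)
$O = \frac{217}{293} \approx 0.74061$
$G = -7$
$y{\left(H \right)} = \frac{7}{5} - \frac{H}{5}$ ($y{\left(H \right)} = - \frac{H - 7}{5} = - \frac{-7 + H}{5} = \frac{7}{5} - \frac{H}{5}$)
$\sqrt{O + y{\left(17 \right)}} = \sqrt{\frac{217}{293} + \left(\frac{7}{5} - \frac{17}{5}\right)} = \sqrt{\frac{217}{293} - 2} = \sqrt{- \frac{369}{293}} = \frac{3 i \sqrt{12013}}{293}$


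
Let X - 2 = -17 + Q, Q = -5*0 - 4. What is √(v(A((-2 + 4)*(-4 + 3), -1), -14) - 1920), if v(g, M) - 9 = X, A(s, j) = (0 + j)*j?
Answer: I*√1930 ≈ 43.932*I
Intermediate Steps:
Q = -4 (Q = 0 - 4 = -4)
X = -19 (X = 2 + (-17 - 4) = 2 - 21 = -19)
A(s, j) = j² (A(s, j) = j*j = j²)
v(g, M) = -10 (v(g, M) = 9 - 19 = -10)
√(v(A((-2 + 4)*(-4 + 3), -1), -14) - 1920) = √(-10 - 1920) = √(-1930) = I*√1930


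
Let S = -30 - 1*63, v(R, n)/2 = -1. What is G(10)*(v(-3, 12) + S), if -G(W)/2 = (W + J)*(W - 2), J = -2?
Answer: 12160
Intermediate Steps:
v(R, n) = -2 (v(R, n) = 2*(-1) = -2)
G(W) = -2*(-2 + W)² (G(W) = -2*(W - 2)*(W - 2) = -2*(-2 + W)*(-2 + W) = -2*(-2 + W)²)
S = -93 (S = -30 - 63 = -93)
G(10)*(v(-3, 12) + S) = (-8 - 2*10² + 8*10)*(-2 - 93) = (-8 - 2*100 + 80)*(-95) = (-8 - 200 + 80)*(-95) = -128*(-95) = 12160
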